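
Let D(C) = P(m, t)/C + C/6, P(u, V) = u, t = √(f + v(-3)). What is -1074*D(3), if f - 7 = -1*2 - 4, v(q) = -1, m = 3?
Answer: -1611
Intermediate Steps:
f = 1 (f = 7 + (-1*2 - 4) = 7 + (-2 - 4) = 7 - 6 = 1)
t = 0 (t = √(1 - 1) = √0 = 0)
D(C) = 3/C + C/6
-1074*D(3) = -1074*(3/3 + (⅙)*3) = -1074*(3*(⅓) + ½) = -1074*(1 + ½) = -1074*3/2 = -1611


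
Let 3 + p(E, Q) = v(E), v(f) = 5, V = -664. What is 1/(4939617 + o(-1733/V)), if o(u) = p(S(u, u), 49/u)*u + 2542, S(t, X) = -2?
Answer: 332/1640798521 ≈ 2.0234e-7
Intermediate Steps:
p(E, Q) = 2 (p(E, Q) = -3 + 5 = 2)
o(u) = 2542 + 2*u (o(u) = 2*u + 2542 = 2542 + 2*u)
1/(4939617 + o(-1733/V)) = 1/(4939617 + (2542 + 2*(-1733/(-664)))) = 1/(4939617 + (2542 + 2*(-1733*(-1/664)))) = 1/(4939617 + (2542 + 2*(1733/664))) = 1/(4939617 + (2542 + 1733/332)) = 1/(4939617 + 845677/332) = 1/(1640798521/332) = 332/1640798521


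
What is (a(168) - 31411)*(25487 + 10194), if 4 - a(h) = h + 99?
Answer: -1130159994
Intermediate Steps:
a(h) = -95 - h (a(h) = 4 - (h + 99) = 4 - (99 + h) = 4 + (-99 - h) = -95 - h)
(a(168) - 31411)*(25487 + 10194) = ((-95 - 1*168) - 31411)*(25487 + 10194) = ((-95 - 168) - 31411)*35681 = (-263 - 31411)*35681 = -31674*35681 = -1130159994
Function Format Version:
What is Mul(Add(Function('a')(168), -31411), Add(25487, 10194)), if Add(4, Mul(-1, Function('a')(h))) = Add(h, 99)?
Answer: -1130159994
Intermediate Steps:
Function('a')(h) = Add(-95, Mul(-1, h)) (Function('a')(h) = Add(4, Mul(-1, Add(h, 99))) = Add(4, Mul(-1, Add(99, h))) = Add(4, Add(-99, Mul(-1, h))) = Add(-95, Mul(-1, h)))
Mul(Add(Function('a')(168), -31411), Add(25487, 10194)) = Mul(Add(Add(-95, Mul(-1, 168)), -31411), Add(25487, 10194)) = Mul(Add(Add(-95, -168), -31411), 35681) = Mul(Add(-263, -31411), 35681) = Mul(-31674, 35681) = -1130159994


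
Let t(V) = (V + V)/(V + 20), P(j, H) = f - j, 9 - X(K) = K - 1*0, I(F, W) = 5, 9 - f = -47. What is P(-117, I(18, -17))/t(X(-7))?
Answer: 1557/8 ≈ 194.63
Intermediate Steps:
f = 56 (f = 9 - 1*(-47) = 9 + 47 = 56)
X(K) = 9 - K (X(K) = 9 - (K - 1*0) = 9 - (K + 0) = 9 - K)
P(j, H) = 56 - j
t(V) = 2*V/(20 + V) (t(V) = (2*V)/(20 + V) = 2*V/(20 + V))
P(-117, I(18, -17))/t(X(-7)) = (56 - 1*(-117))/((2*(9 - 1*(-7))/(20 + (9 - 1*(-7))))) = (56 + 117)/((2*(9 + 7)/(20 + (9 + 7)))) = 173/((2*16/(20 + 16))) = 173/((2*16/36)) = 173/((2*16*(1/36))) = 173/(8/9) = 173*(9/8) = 1557/8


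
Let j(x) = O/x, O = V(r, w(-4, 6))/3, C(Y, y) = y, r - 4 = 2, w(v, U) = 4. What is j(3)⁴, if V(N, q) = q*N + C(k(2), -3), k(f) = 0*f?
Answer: 2401/81 ≈ 29.642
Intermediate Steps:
r = 6 (r = 4 + 2 = 6)
k(f) = 0
V(N, q) = -3 + N*q (V(N, q) = q*N - 3 = N*q - 3 = -3 + N*q)
O = 7 (O = (-3 + 6*4)/3 = (-3 + 24)*(⅓) = 21*(⅓) = 7)
j(x) = 7/x
j(3)⁴ = (7/3)⁴ = 2401/81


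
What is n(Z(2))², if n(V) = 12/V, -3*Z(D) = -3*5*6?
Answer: 4/25 ≈ 0.16000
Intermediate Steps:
Z(D) = 30 (Z(D) = -(-3*5)*6/3 = -(-5)*6 = -⅓*(-90) = 30)
n(Z(2))² = (12/30)² = (12*(1/30))² = (⅖)² = 4/25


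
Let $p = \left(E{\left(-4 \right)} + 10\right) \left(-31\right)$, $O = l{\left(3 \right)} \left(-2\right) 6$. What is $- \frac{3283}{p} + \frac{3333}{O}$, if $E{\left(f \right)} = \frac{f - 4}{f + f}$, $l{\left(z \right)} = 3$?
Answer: $- \frac{339455}{4092} \approx -82.956$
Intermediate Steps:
$O = -36$ ($O = 3 \left(-2\right) 6 = \left(-6\right) 6 = -36$)
$E{\left(f \right)} = \frac{-4 + f}{2 f}$
$p = -341$ ($p = \left(\frac{-4 - 4}{2 \left(-4\right)} + 10\right) \left(-31\right) = \left(\frac{1}{2} \left(- \frac{1}{4}\right) \left(-8\right) + 10\right) \left(-31\right) = \left(1 + 10\right) \left(-31\right) = 11 \left(-31\right) = -341$)
$- \frac{3283}{p} + \frac{3333}{O} = - \frac{3283}{-341} + \frac{3333}{-36} = \left(-3283\right) \left(- \frac{1}{341}\right) + 3333 \left(- \frac{1}{36}\right) = \frac{3283}{341} - \frac{1111}{12} = - \frac{339455}{4092}$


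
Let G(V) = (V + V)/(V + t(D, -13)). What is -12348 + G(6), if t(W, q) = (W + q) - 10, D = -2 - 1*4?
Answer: -284016/23 ≈ -12349.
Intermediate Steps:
D = -6 (D = -2 - 4 = -6)
t(W, q) = -10 + W + q
G(V) = 2*V/(-29 + V) (G(V) = (V + V)/(V + (-10 - 6 - 13)) = (2*V)/(V - 29) = (2*V)/(-29 + V) = 2*V/(-29 + V))
-12348 + G(6) = -12348 + 2*6/(-29 + 6) = -12348 + 2*6/(-23) = -12348 + 2*6*(-1/23) = -12348 - 12/23 = -284016/23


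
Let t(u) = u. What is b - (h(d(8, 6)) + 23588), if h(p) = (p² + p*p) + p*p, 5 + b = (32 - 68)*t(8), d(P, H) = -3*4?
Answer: -24313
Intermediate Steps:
d(P, H) = -12
b = -293 (b = -5 + (32 - 68)*8 = -5 - 36*8 = -5 - 288 = -293)
h(p) = 3*p² (h(p) = (p² + p²) + p² = 2*p² + p² = 3*p²)
b - (h(d(8, 6)) + 23588) = -293 - (3*(-12)² + 23588) = -293 - (3*144 + 23588) = -293 - (432 + 23588) = -293 - 1*24020 = -293 - 24020 = -24313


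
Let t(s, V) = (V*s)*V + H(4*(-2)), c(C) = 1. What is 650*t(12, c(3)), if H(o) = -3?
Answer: 5850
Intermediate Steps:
t(s, V) = -3 + s*V² (t(s, V) = (V*s)*V - 3 = s*V² - 3 = -3 + s*V²)
650*t(12, c(3)) = 650*(-3 + 12*1²) = 650*(-3 + 12*1) = 650*(-3 + 12) = 650*9 = 5850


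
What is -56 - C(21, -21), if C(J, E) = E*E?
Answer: -497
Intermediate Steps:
C(J, E) = E²
-56 - C(21, -21) = -56 - 1*(-21)² = -56 - 1*441 = -56 - 441 = -497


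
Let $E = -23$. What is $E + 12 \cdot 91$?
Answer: $1069$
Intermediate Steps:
$E + 12 \cdot 91 = -23 + 12 \cdot 91 = -23 + 1092 = 1069$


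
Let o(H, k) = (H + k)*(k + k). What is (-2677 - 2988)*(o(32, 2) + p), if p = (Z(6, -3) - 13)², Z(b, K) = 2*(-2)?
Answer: -2407625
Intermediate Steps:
Z(b, K) = -4
o(H, k) = 2*k*(H + k) (o(H, k) = (H + k)*(2*k) = 2*k*(H + k))
p = 289 (p = (-4 - 13)² = (-17)² = 289)
(-2677 - 2988)*(o(32, 2) + p) = (-2677 - 2988)*(2*2*(32 + 2) + 289) = -5665*(2*2*34 + 289) = -5665*(136 + 289) = -5665*425 = -2407625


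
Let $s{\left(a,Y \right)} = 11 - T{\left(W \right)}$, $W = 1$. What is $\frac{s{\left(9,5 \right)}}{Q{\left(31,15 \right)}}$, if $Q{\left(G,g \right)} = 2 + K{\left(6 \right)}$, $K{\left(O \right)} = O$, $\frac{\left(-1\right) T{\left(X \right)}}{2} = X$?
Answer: $\frac{13}{8} \approx 1.625$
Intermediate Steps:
$T{\left(X \right)} = - 2 X$
$s{\left(a,Y \right)} = 13$ ($s{\left(a,Y \right)} = 11 - \left(-2\right) 1 = 11 - -2 = 11 + 2 = 13$)
$Q{\left(G,g \right)} = 8$ ($Q{\left(G,g \right)} = 2 + 6 = 8$)
$\frac{s{\left(9,5 \right)}}{Q{\left(31,15 \right)}} = \frac{13}{8}$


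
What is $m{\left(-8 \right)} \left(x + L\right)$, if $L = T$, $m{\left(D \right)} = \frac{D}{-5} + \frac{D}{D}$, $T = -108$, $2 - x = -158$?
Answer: $\frac{676}{5} \approx 135.2$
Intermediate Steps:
$x = 160$ ($x = 2 - -158 = 2 + 158 = 160$)
$m{\left(D \right)} = 1 - \frac{D}{5}$ ($m{\left(D \right)} = D \left(- \frac{1}{5}\right) + 1 = - \frac{D}{5} + 1 = 1 - \frac{D}{5}$)
$L = -108$
$m{\left(-8 \right)} \left(x + L\right) = \left(1 - - \frac{8}{5}\right) \left(160 - 108\right) = \left(1 + \frac{8}{5}\right) 52 = \frac{13}{5} \cdot 52 = \frac{676}{5}$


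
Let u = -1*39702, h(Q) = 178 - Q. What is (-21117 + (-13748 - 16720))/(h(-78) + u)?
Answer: 51585/39446 ≈ 1.3077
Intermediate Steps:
u = -39702
(-21117 + (-13748 - 16720))/(h(-78) + u) = (-21117 + (-13748 - 16720))/((178 - 1*(-78)) - 39702) = (-21117 - 30468)/((178 + 78) - 39702) = -51585/(256 - 39702) = -51585/(-39446) = -51585*(-1/39446) = 51585/39446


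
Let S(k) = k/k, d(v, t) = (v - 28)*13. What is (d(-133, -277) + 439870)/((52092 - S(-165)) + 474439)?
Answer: 437777/526530 ≈ 0.83144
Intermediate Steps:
d(v, t) = -364 + 13*v (d(v, t) = (-28 + v)*13 = -364 + 13*v)
S(k) = 1
(d(-133, -277) + 439870)/((52092 - S(-165)) + 474439) = ((-364 + 13*(-133)) + 439870)/((52092 - 1*1) + 474439) = ((-364 - 1729) + 439870)/((52092 - 1) + 474439) = (-2093 + 439870)/(52091 + 474439) = 437777/526530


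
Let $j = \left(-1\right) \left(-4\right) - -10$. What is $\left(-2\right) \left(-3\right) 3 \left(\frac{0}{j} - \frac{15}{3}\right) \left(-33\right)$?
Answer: $2970$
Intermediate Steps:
$j = 14$ ($j = 4 + 10 = 14$)
$\left(-2\right) \left(-3\right) 3 \left(\frac{0}{j} - \frac{15}{3}\right) \left(-33\right) = \left(-2\right) \left(-3\right) 3 \left(\frac{0}{14} - \frac{15}{3}\right) \left(-33\right) = 6 \cdot 3 \left(0 \cdot \frac{1}{14} - 5\right) \left(-33\right) = 18 \left(0 - 5\right) \left(-33\right) = 18 \left(-5\right) \left(-33\right) = \left(-90\right) \left(-33\right) = 2970$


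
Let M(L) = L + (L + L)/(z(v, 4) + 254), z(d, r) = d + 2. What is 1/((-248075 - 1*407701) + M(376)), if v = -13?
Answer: -243/159261448 ≈ -1.5258e-6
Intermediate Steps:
z(d, r) = 2 + d
M(L) = 245*L/243 (M(L) = L + (L + L)/((2 - 13) + 254) = L + (2*L)/(-11 + 254) = L + (2*L)/243 = L + (2*L)*(1/243) = L + 2*L/243 = 245*L/243)
1/((-248075 - 1*407701) + M(376)) = 1/((-248075 - 1*407701) + (245/243)*376) = 1/((-248075 - 407701) + 92120/243) = 1/(-655776 + 92120/243) = 1/(-159261448/243) = -243/159261448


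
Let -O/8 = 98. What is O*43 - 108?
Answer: -33820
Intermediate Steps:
O = -784 (O = -8*98 = -784)
O*43 - 108 = -784*43 - 108 = -33712 - 108 = -33820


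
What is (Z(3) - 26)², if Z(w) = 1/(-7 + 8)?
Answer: 625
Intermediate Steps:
Z(w) = 1 (Z(w) = 1/1 = 1)
(Z(3) - 26)² = (1 - 26)² = (-25)² = 625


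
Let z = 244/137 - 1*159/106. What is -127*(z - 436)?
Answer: 15162149/274 ≈ 55336.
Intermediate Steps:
z = 77/274 (z = 244*(1/137) - 159*1/106 = 244/137 - 3/2 = 77/274 ≈ 0.28102)
-127*(z - 436) = -127*(77/274 - 436) = -127*(-119387/274) = 15162149/274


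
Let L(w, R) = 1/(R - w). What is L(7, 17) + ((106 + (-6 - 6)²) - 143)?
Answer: 1071/10 ≈ 107.10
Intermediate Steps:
L(7, 17) + ((106 + (-6 - 6)²) - 143) = 1/(17 - 1*7) + ((106 + (-6 - 6)²) - 143) = 1/(17 - 7) + ((106 + (-12)²) - 143) = 1/10 + ((106 + 144) - 143) = ⅒ + (250 - 143) = ⅒ + 107 = 1071/10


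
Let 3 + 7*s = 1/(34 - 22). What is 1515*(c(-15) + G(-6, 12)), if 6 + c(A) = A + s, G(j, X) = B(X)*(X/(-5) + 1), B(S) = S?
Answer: -231593/4 ≈ -57898.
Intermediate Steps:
s = -5/12 (s = -3/7 + 1/(7*(34 - 22)) = -3/7 + (⅐)/12 = -3/7 + (⅐)*(1/12) = -3/7 + 1/84 = -5/12 ≈ -0.41667)
G(j, X) = X*(1 - X/5) (G(j, X) = X*(X/(-5) + 1) = X*(X*(-⅕) + 1) = X*(-X/5 + 1) = X*(1 - X/5))
c(A) = -77/12 + A (c(A) = -6 + (A - 5/12) = -6 + (-5/12 + A) = -77/12 + A)
1515*(c(-15) + G(-6, 12)) = 1515*((-77/12 - 15) + (⅕)*12*(5 - 1*12)) = 1515*(-257/12 + (⅕)*12*(5 - 12)) = 1515*(-257/12 + (⅕)*12*(-7)) = 1515*(-257/12 - 84/5) = 1515*(-2293/60) = -231593/4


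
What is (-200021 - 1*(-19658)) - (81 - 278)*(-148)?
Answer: -209519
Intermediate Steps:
(-200021 - 1*(-19658)) - (81 - 278)*(-148) = (-200021 + 19658) - (-197)*(-148) = -180363 - 1*29156 = -180363 - 29156 = -209519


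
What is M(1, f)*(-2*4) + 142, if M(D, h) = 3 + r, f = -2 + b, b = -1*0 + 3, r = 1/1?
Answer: 110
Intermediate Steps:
r = 1
b = 3 (b = 0 + 3 = 3)
f = 1 (f = -2 + 3 = 1)
M(D, h) = 4 (M(D, h) = 3 + 1 = 4)
M(1, f)*(-2*4) + 142 = 4*(-2*4) + 142 = 4*(-8) + 142 = -32 + 142 = 110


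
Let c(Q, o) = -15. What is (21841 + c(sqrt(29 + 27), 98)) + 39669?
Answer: 61495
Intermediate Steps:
(21841 + c(sqrt(29 + 27), 98)) + 39669 = (21841 - 15) + 39669 = 21826 + 39669 = 61495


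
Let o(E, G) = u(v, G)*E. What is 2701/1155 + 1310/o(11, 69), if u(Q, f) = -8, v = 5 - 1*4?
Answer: -57971/4620 ≈ -12.548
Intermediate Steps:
v = 1 (v = 5 - 4 = 1)
o(E, G) = -8*E
2701/1155 + 1310/o(11, 69) = 2701/1155 + 1310/((-8*11)) = 2701*(1/1155) + 1310/(-88) = 2701/1155 + 1310*(-1/88) = 2701/1155 - 655/44 = -57971/4620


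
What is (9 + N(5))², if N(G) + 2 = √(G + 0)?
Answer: (7 + √5)² ≈ 85.305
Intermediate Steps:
N(G) = -2 + √G (N(G) = -2 + √(G + 0) = -2 + √G)
(9 + N(5))² = (9 + (-2 + √5))² = (7 + √5)²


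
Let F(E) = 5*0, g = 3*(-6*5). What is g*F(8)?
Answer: 0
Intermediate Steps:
g = -90 (g = 3*(-30) = -90)
F(E) = 0
g*F(8) = -90*0 = 0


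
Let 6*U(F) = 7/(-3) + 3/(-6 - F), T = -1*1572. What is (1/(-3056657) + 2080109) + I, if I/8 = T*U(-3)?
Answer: 19138606737556/9169971 ≈ 2.0871e+6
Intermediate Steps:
T = -1572
U(F) = -7/18 + 1/(2*(-6 - F)) (U(F) = (7/(-3) + 3/(-6 - F))/6 = (7*(-⅓) + 3/(-6 - F))/6 = (-7/3 + 3/(-6 - F))/6 = -7/18 + 1/(2*(-6 - F)))
I = 20960/3 (I = 8*(-262*(-51 - 7*(-3))/(3*(6 - 3))) = 8*(-262*(-51 + 21)/(3*3)) = 8*(-262*(-30)/(3*3)) = 8*(-1572*(-5/9)) = 8*(2620/3) = 20960/3 ≈ 6986.7)
(1/(-3056657) + 2080109) + I = (1/(-3056657) + 2080109) + 20960/3 = (-1/3056657 + 2080109) + 20960/3 = 6358179735612/3056657 + 20960/3 = 19138606737556/9169971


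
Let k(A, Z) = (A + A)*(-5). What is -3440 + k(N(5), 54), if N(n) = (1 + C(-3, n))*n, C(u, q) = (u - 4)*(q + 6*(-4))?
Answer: -10140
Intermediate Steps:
C(u, q) = (-24 + q)*(-4 + u) (C(u, q) = (-4 + u)*(q - 24) = (-4 + u)*(-24 + q) = (-24 + q)*(-4 + u))
N(n) = n*(169 - 7*n) (N(n) = (1 + (96 - 24*(-3) - 4*n + n*(-3)))*n = (1 + (96 + 72 - 4*n - 3*n))*n = (1 + (168 - 7*n))*n = (169 - 7*n)*n = n*(169 - 7*n))
k(A, Z) = -10*A (k(A, Z) = (2*A)*(-5) = -10*A)
-3440 + k(N(5), 54) = -3440 - 50*(169 - 7*5) = -3440 - 50*(169 - 35) = -3440 - 50*134 = -3440 - 10*670 = -3440 - 6700 = -10140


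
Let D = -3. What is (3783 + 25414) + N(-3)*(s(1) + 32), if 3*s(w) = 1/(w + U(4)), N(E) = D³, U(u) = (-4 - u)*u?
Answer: 878332/31 ≈ 28333.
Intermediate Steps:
U(u) = u*(-4 - u)
N(E) = -27 (N(E) = (-3)³ = -27)
s(w) = 1/(3*(-32 + w)) (s(w) = 1/(3*(w - 1*4*(4 + 4))) = 1/(3*(w - 1*4*8)) = 1/(3*(w - 32)) = 1/(3*(-32 + w)))
(3783 + 25414) + N(-3)*(s(1) + 32) = (3783 + 25414) - 27*(1/(3*(-32 + 1)) + 32) = 29197 - 27*((⅓)/(-31) + 32) = 29197 - 27*((⅓)*(-1/31) + 32) = 29197 - 27*(-1/93 + 32) = 29197 - 27*2975/93 = 29197 - 26775/31 = 878332/31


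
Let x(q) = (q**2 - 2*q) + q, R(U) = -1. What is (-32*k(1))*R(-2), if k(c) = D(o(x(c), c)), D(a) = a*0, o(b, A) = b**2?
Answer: 0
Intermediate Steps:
x(q) = q**2 - q
D(a) = 0
k(c) = 0
(-32*k(1))*R(-2) = -32*0*(-1) = 0*(-1) = 0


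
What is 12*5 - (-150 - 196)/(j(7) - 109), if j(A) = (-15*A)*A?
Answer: 25147/422 ≈ 59.590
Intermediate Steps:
j(A) = -15*A**2
12*5 - (-150 - 196)/(j(7) - 109) = 12*5 - (-150 - 196)/(-15*7**2 - 109) = 60 - (-346)/(-15*49 - 109) = 60 - (-346)/(-735 - 109) = 60 - (-346)/(-844) = 60 - (-346)*(-1)/844 = 60 - 1*173/422 = 60 - 173/422 = 25147/422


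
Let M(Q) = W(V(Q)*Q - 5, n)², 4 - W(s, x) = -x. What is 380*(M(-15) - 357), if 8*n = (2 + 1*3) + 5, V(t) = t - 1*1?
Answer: -500745/4 ≈ -1.2519e+5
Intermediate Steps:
V(t) = -1 + t (V(t) = t - 1 = -1 + t)
n = 5/4 (n = ((2 + 1*3) + 5)/8 = ((2 + 3) + 5)/8 = (5 + 5)/8 = (⅛)*10 = 5/4 ≈ 1.2500)
W(s, x) = 4 + x (W(s, x) = 4 - (-1)*x = 4 + x)
M(Q) = 441/16 (M(Q) = (4 + 5/4)² = (21/4)² = 441/16)
380*(M(-15) - 357) = 380*(441/16 - 357) = 380*(-5271/16) = -500745/4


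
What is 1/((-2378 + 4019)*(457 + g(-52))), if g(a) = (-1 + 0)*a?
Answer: 1/835269 ≈ 1.1972e-6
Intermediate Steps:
g(a) = -a
1/((-2378 + 4019)*(457 + g(-52))) = 1/((-2378 + 4019)*(457 - 1*(-52))) = 1/(1641*(457 + 52)) = 1/(1641*509) = 1/835269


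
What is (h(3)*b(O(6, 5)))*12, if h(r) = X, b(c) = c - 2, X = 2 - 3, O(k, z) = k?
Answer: -48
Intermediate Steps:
X = -1
b(c) = -2 + c
h(r) = -1
(h(3)*b(O(6, 5)))*12 = -(-2 + 6)*12 = -1*4*12 = -4*12 = -48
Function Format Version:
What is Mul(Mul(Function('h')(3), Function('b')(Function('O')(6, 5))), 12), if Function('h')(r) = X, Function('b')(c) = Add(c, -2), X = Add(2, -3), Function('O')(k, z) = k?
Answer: -48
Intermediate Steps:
X = -1
Function('b')(c) = Add(-2, c)
Function('h')(r) = -1
Mul(Mul(Function('h')(3), Function('b')(Function('O')(6, 5))), 12) = Mul(Mul(-1, Add(-2, 6)), 12) = Mul(Mul(-1, 4), 12) = Mul(-4, 12) = -48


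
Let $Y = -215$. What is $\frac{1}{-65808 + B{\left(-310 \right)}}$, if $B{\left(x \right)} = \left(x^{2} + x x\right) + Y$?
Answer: $\frac{1}{126177} \approx 7.9254 \cdot 10^{-6}$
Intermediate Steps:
$B{\left(x \right)} = -215 + 2 x^{2}$ ($B{\left(x \right)} = \left(x^{2} + x x\right) - 215 = \left(x^{2} + x^{2}\right) - 215 = 2 x^{2} - 215 = -215 + 2 x^{2}$)
$\frac{1}{-65808 + B{\left(-310 \right)}} = \frac{1}{-65808 - \left(215 - 2 \left(-310\right)^{2}\right)} = \frac{1}{-65808 + \left(-215 + 2 \cdot 96100\right)} = \frac{1}{-65808 + \left(-215 + 192200\right)} = \frac{1}{-65808 + 191985} = \frac{1}{126177}$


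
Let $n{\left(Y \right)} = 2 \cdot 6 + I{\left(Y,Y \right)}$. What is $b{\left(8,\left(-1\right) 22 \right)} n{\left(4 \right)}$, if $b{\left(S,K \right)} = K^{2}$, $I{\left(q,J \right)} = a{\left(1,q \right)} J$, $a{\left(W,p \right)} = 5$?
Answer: $15488$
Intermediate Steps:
$I{\left(q,J \right)} = 5 J$
$n{\left(Y \right)} = 12 + 5 Y$ ($n{\left(Y \right)} = 2 \cdot 6 + 5 Y = 12 + 5 Y$)
$b{\left(8,\left(-1\right) 22 \right)} n{\left(4 \right)} = \left(\left(-1\right) 22\right)^{2} \left(12 + 5 \cdot 4\right) = \left(-22\right)^{2} \left(12 + 20\right) = 484 \cdot 32 = 15488$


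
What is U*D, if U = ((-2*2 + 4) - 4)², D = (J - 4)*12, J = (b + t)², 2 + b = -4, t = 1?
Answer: 4032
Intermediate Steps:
b = -6 (b = -2 - 4 = -6)
J = 25 (J = (-6 + 1)² = (-5)² = 25)
D = 252 (D = (25 - 4)*12 = 21*12 = 252)
U = 16 (U = ((-4 + 4) - 4)² = (0 - 4)² = (-4)² = 16)
U*D = 16*252 = 4032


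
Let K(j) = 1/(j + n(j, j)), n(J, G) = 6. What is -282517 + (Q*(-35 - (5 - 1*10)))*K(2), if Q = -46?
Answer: -564689/2 ≈ -2.8234e+5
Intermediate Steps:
K(j) = 1/(6 + j) (K(j) = 1/(j + 6) = 1/(6 + j))
-282517 + (Q*(-35 - (5 - 1*10)))*K(2) = -282517 + (-46*(-35 - (5 - 1*10)))/(6 + 2) = -282517 - 46*(-35 - (5 - 10))/8 = -282517 - 46*(-35 - 1*(-5))*(⅛) = -282517 - 46*(-35 + 5)*(⅛) = -282517 - 46*(-30)*(⅛) = -282517 + 1380*(⅛) = -282517 + 345/2 = -564689/2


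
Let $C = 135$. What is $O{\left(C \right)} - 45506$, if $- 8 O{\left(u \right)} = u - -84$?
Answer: $- \frac{364267}{8} \approx -45533.0$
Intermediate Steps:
$O{\left(u \right)} = - \frac{21}{2} - \frac{u}{8}$ ($O{\left(u \right)} = - \frac{u - -84}{8} = - \frac{u + 84}{8} = - \frac{84 + u}{8} = - \frac{21}{2} - \frac{u}{8}$)
$O{\left(C \right)} - 45506 = \left(- \frac{21}{2} - \frac{135}{8}\right) - 45506 = - \frac{219}{8} - 45506 = - \frac{364267}{8}$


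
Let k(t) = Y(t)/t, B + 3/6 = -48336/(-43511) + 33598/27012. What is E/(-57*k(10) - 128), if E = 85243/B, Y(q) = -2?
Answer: -125234660961345/317716787663 ≈ -394.17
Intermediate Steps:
B = 544968761/293829783 (B = -1/2 + (-48336/(-43511) + 33598/27012) = -1/2 + (-48336*(-1/43511) + 33598*(1/27012)) = -1/2 + (48336/43511 + 16799/13506) = -1/2 + 1383767305/587659566 = 544968761/293829783 ≈ 1.8547)
k(t) = -2/t
E = 25046932192269/544968761 (E = 85243/(544968761/293829783) = 85243*(293829783/544968761) = 25046932192269/544968761 ≈ 45960.)
E/(-57*k(10) - 128) = 25046932192269/(544968761*(-(-114)/10 - 128)) = 25046932192269/(544968761*(-57*(-1/5) - 128)) = 25046932192269/(544968761*(57/5 - 128)) = 25046932192269/(544968761*(-583/5)) = (25046932192269/544968761)*(-5/583) = -125234660961345/317716787663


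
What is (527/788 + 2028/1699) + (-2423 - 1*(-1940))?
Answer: -644152759/1338812 ≈ -481.14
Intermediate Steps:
(527/788 + 2028/1699) + (-2423 - 1*(-1940)) = (527*(1/788) + 2028*(1/1699)) + (-2423 + 1940) = (527/788 + 2028/1699) - 483 = 2493437/1338812 - 483 = -644152759/1338812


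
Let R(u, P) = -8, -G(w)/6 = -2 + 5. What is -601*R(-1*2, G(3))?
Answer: 4808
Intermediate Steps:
G(w) = -18 (G(w) = -6*(-2 + 5) = -6*3 = -18)
-601*R(-1*2, G(3)) = -601*(-8) = 4808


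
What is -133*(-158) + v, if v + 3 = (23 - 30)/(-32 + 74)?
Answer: 126065/6 ≈ 21011.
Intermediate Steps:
v = -19/6 (v = -3 + (23 - 30)/(-32 + 74) = -3 - 7/42 = -3 - 7*1/42 = -3 - ⅙ = -19/6 ≈ -3.1667)
-133*(-158) + v = -133*(-158) - 19/6 = 21014 - 19/6 = 126065/6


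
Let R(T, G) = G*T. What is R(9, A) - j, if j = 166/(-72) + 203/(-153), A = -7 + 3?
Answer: -2201/68 ≈ -32.368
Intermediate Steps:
A = -4
j = -247/68 (j = 166*(-1/72) + 203*(-1/153) = -83/36 - 203/153 = -247/68 ≈ -3.6324)
R(9, A) - j = -4*9 - 1*(-247/68) = -36 + 247/68 = -2201/68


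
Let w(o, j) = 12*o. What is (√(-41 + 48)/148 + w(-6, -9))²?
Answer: (10656 - √7)²/21904 ≈ 5181.4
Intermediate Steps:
(√(-41 + 48)/148 + w(-6, -9))² = (√(-41 + 48)/148 + 12*(-6))² = (√7*(1/148) - 72)² = (√7/148 - 72)² = (-72 + √7/148)²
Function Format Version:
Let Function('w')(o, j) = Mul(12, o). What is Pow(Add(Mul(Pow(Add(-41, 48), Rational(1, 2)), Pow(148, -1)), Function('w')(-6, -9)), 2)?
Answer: Mul(Rational(1, 21904), Pow(Add(10656, Mul(-1, Pow(7, Rational(1, 2)))), 2)) ≈ 5181.4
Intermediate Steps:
Pow(Add(Mul(Pow(Add(-41, 48), Rational(1, 2)), Pow(148, -1)), Function('w')(-6, -9)), 2) = Pow(Add(Mul(Pow(Add(-41, 48), Rational(1, 2)), Pow(148, -1)), Mul(12, -6)), 2) = Pow(Add(Mul(Pow(7, Rational(1, 2)), Rational(1, 148)), -72), 2) = Pow(Add(Mul(Rational(1, 148), Pow(7, Rational(1, 2))), -72), 2) = Pow(Add(-72, Mul(Rational(1, 148), Pow(7, Rational(1, 2)))), 2)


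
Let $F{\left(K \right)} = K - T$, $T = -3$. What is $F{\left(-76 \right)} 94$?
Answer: $-6862$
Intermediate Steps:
$F{\left(K \right)} = 3 + K$ ($F{\left(K \right)} = K - -3 = K + 3 = 3 + K$)
$F{\left(-76 \right)} 94 = \left(3 - 76\right) 94 = \left(-73\right) 94 = -6862$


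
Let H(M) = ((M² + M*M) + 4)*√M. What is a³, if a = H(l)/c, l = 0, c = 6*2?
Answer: 0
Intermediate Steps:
c = 12
H(M) = √M*(4 + 2*M²) (H(M) = ((M² + M²) + 4)*√M = (2*M² + 4)*√M = (4 + 2*M²)*√M = √M*(4 + 2*M²))
a = 0 (a = (2*√0*(2 + 0²))/12 = (2*0*(2 + 0))*(1/12) = (2*0*2)*(1/12) = 0*(1/12) = 0)
a³ = 0³ = 0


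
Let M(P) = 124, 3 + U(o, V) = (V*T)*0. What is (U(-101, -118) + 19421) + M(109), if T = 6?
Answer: 19542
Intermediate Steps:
U(o, V) = -3 (U(o, V) = -3 + (V*6)*0 = -3 + (6*V)*0 = -3 + 0 = -3)
(U(-101, -118) + 19421) + M(109) = (-3 + 19421) + 124 = 19418 + 124 = 19542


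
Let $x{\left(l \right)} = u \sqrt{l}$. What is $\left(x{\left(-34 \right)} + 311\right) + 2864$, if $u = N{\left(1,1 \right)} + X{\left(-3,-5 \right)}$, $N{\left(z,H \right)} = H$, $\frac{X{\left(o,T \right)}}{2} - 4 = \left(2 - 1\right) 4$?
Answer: $3175 + 17 i \sqrt{34} \approx 3175.0 + 99.126 i$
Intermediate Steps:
$X{\left(o,T \right)} = 16$ ($X{\left(o,T \right)} = 8 + 2 \left(2 - 1\right) 4 = 8 + 2 \cdot 1 \cdot 4 = 8 + 2 \cdot 4 = 8 + 8 = 16$)
$u = 17$ ($u = 1 + 16 = 17$)
$x{\left(l \right)} = 17 \sqrt{l}$
$\left(x{\left(-34 \right)} + 311\right) + 2864 = \left(17 \sqrt{-34} + 311\right) + 2864 = \left(17 i \sqrt{34} + 311\right) + 2864 = \left(311 + 17 i \sqrt{34}\right) + 2864 = 3175 + 17 i \sqrt{34}$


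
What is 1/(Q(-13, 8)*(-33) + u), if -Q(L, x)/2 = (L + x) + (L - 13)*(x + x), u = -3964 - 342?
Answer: -1/32092 ≈ -3.1160e-5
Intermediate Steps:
u = -4306
Q(L, x) = -2*L - 2*x - 4*x*(-13 + L) (Q(L, x) = -2*((L + x) + (L - 13)*(x + x)) = -2*((L + x) + (-13 + L)*(2*x)) = -2*((L + x) + 2*x*(-13 + L)) = -2*(L + x + 2*x*(-13 + L)) = -2*L - 2*x - 4*x*(-13 + L))
1/(Q(-13, 8)*(-33) + u) = 1/((-2*(-13) + 50*8 - 4*(-13)*8)*(-33) - 4306) = 1/((26 + 400 + 416)*(-33) - 4306) = 1/(842*(-33) - 4306) = 1/(-27786 - 4306) = 1/(-32092) = -1/32092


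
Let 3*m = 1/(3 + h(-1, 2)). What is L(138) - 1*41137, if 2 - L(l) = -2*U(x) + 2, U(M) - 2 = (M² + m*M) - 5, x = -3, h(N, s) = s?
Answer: -205627/5 ≈ -41125.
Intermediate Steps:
m = 1/15 (m = 1/(3*(3 + 2)) = (⅓)/5 = (⅓)*(⅕) = 1/15 ≈ 0.066667)
U(M) = -3 + M² + M/15 (U(M) = 2 + ((M² + M/15) - 5) = 2 + (-5 + M² + M/15) = -3 + M² + M/15)
L(l) = 58/5 (L(l) = 2 - (-2*(-3 + (-3)² + (1/15)*(-3)) + 2) = 2 - (-2*(-3 + 9 - ⅕) + 2) = 2 - (-2*29/5 + 2) = 2 - (-58/5 + 2) = 2 - 1*(-48/5) = 2 + 48/5 = 58/5)
L(138) - 1*41137 = 58/5 - 1*41137 = 58/5 - 41137 = -205627/5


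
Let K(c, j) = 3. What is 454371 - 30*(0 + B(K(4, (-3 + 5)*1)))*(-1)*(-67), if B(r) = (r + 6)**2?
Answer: 291561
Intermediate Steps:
B(r) = (6 + r)**2
454371 - 30*(0 + B(K(4, (-3 + 5)*1)))*(-1)*(-67) = 454371 - 30*(0 + (6 + 3)**2)*(-1)*(-67) = 454371 - 30*(0 + 9**2)*(-1)*(-67) = 454371 - 30*(0 + 81)*(-1)*(-67) = 454371 - 2430*(-1)*(-67) = 454371 - 30*(-81)*(-67) = 454371 + 2430*(-67) = 454371 - 162810 = 291561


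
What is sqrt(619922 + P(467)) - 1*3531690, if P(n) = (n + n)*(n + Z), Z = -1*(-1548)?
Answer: -3531690 + 2*sqrt(625483) ≈ -3.5301e+6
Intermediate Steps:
Z = 1548
P(n) = 2*n*(1548 + n) (P(n) = (n + n)*(n + 1548) = (2*n)*(1548 + n) = 2*n*(1548 + n))
sqrt(619922 + P(467)) - 1*3531690 = sqrt(619922 + 2*467*(1548 + 467)) - 1*3531690 = sqrt(619922 + 2*467*2015) - 3531690 = sqrt(619922 + 1882010) - 3531690 = sqrt(2501932) - 3531690 = 2*sqrt(625483) - 3531690 = -3531690 + 2*sqrt(625483)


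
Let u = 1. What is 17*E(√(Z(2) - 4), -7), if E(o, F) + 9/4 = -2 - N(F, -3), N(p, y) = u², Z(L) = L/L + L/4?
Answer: -357/4 ≈ -89.250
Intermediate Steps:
Z(L) = 1 + L/4 (Z(L) = 1 + L*(¼) = 1 + L/4)
N(p, y) = 1 (N(p, y) = 1² = 1)
E(o, F) = -21/4 (E(o, F) = -9/4 + (-2 - 1*1) = -9/4 + (-2 - 1) = -9/4 - 3 = -21/4)
17*E(√(Z(2) - 4), -7) = 17*(-21/4) = -357/4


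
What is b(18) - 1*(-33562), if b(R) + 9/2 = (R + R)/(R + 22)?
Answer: 167792/5 ≈ 33558.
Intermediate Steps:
b(R) = -9/2 + 2*R/(22 + R) (b(R) = -9/2 + (R + R)/(R + 22) = -9/2 + (2*R)/(22 + R) = -9/2 + 2*R/(22 + R))
b(18) - 1*(-33562) = (-198 - 5*18)/(2*(22 + 18)) - 1*(-33562) = (½)*(-198 - 90)/40 + 33562 = (½)*(1/40)*(-288) + 33562 = -18/5 + 33562 = 167792/5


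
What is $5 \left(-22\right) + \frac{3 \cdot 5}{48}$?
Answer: $- \frac{1755}{16} \approx -109.69$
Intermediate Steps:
$5 \left(-22\right) + \frac{3 \cdot 5}{48} = -110 + 15 \cdot \frac{1}{48} = -110 + \frac{5}{16} = - \frac{1755}{16}$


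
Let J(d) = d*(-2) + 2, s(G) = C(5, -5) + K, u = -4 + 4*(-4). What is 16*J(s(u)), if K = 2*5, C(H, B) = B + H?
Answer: -288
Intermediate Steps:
u = -20 (u = -4 - 16 = -20)
K = 10
s(G) = 10 (s(G) = (-5 + 5) + 10 = 0 + 10 = 10)
J(d) = 2 - 2*d (J(d) = -2*d + 2 = 2 - 2*d)
16*J(s(u)) = 16*(2 - 2*10) = 16*(2 - 20) = 16*(-18) = -288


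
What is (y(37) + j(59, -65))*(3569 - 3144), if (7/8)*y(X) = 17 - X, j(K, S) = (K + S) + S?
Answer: -279225/7 ≈ -39889.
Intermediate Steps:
j(K, S) = K + 2*S
y(X) = 136/7 - 8*X/7 (y(X) = 8*(17 - X)/7 = 136/7 - 8*X/7)
(y(37) + j(59, -65))*(3569 - 3144) = ((136/7 - 8/7*37) + (59 + 2*(-65)))*(3569 - 3144) = ((136/7 - 296/7) + (59 - 130))*425 = (-160/7 - 71)*425 = -657/7*425 = -279225/7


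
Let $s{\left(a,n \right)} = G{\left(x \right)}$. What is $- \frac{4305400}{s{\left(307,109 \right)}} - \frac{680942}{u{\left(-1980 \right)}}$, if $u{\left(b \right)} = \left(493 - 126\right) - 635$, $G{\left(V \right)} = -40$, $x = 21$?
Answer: $\frac{14763561}{134} \approx 1.1018 \cdot 10^{5}$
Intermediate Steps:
$s{\left(a,n \right)} = -40$
$u{\left(b \right)} = -268$ ($u{\left(b \right)} = 367 - 635 = -268$)
$- \frac{4305400}{s{\left(307,109 \right)}} - \frac{680942}{u{\left(-1980 \right)}} = - \frac{4305400}{-40} - \frac{680942}{-268} = \left(-4305400\right) \left(- \frac{1}{40}\right) - - \frac{340471}{134} = 107635 + \frac{340471}{134} = \frac{14763561}{134}$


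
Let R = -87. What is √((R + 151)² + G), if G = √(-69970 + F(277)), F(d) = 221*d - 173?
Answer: √(4096 + I*√8926) ≈ 64.004 + 0.7381*I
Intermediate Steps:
F(d) = -173 + 221*d
G = I*√8926 (G = √(-69970 + (-173 + 221*277)) = √(-69970 + (-173 + 61217)) = √(-69970 + 61044) = √(-8926) = I*√8926 ≈ 94.478*I)
√((R + 151)² + G) = √((-87 + 151)² + I*√8926) = √(64² + I*√8926) = √(4096 + I*√8926)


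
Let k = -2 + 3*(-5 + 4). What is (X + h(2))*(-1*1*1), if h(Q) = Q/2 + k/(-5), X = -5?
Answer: 3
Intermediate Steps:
k = -5 (k = -2 + 3*(-1) = -2 - 3 = -5)
h(Q) = 1 + Q/2 (h(Q) = Q/2 - 5/(-5) = Q*(1/2) - 5*(-1/5) = Q/2 + 1 = 1 + Q/2)
(X + h(2))*(-1*1*1) = (-5 + (1 + (1/2)*2))*(-1*1*1) = (-5 + (1 + 1))*(-1*1) = (-5 + 2)*(-1) = -3*(-1) = 3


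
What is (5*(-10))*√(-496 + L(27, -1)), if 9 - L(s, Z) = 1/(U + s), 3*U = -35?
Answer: -25*I*√1030630/23 ≈ -1103.5*I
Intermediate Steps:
U = -35/3 (U = (⅓)*(-35) = -35/3 ≈ -11.667)
L(s, Z) = 9 - 1/(-35/3 + s)
(5*(-10))*√(-496 + L(27, -1)) = (5*(-10))*√(-496 + 3*(-106 + 9*27)/(-35 + 3*27)) = -50*√(-496 + 3*(-106 + 243)/(-35 + 81)) = -50*√(-496 + 3*137/46) = -50*√(-496 + 3*(1/46)*137) = -50*√(-496 + 411/46) = -25*I*√1030630/23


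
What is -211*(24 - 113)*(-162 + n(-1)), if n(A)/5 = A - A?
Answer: -3042198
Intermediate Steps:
n(A) = 0 (n(A) = 5*(A - A) = 5*0 = 0)
-211*(24 - 113)*(-162 + n(-1)) = -211*(24 - 113)*(-162 + 0) = -(-18779)*(-162) = -211*14418 = -3042198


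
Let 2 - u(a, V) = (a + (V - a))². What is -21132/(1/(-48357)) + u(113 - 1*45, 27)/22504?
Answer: 22996390309769/22504 ≈ 1.0219e+9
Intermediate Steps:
u(a, V) = 2 - V² (u(a, V) = 2 - (a + (V - a))² = 2 - V²)
-21132/(1/(-48357)) + u(113 - 1*45, 27)/22504 = -21132/(1/(-48357)) + (2 - 1*27²)/22504 = -21132/(-1/48357) + (2 - 1*729)*(1/22504) = -21132*(-48357) + (2 - 729)*(1/22504) = 1021880124 - 727*1/22504 = 1021880124 - 727/22504 = 22996390309769/22504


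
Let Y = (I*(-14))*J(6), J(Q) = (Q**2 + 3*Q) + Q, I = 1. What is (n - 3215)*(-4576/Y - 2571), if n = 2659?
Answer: 149776948/105 ≈ 1.4264e+6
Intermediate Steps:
J(Q) = Q**2 + 4*Q
Y = -840 (Y = (1*(-14))*(6*(4 + 6)) = -84*10 = -14*60 = -840)
(n - 3215)*(-4576/Y - 2571) = (2659 - 3215)*(-4576/(-840) - 2571) = -556*(-4576*(-1/840) - 2571) = -556*(572/105 - 2571) = -556*(-269383/105) = 149776948/105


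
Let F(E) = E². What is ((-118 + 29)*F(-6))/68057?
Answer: -3204/68057 ≈ -0.047078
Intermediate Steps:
((-118 + 29)*F(-6))/68057 = ((-118 + 29)*(-6)²)/68057 = -89*36*(1/68057) = -3204*1/68057 = -3204/68057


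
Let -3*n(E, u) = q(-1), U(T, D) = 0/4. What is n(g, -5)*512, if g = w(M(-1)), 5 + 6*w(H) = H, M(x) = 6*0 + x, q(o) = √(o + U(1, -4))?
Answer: -512*I/3 ≈ -170.67*I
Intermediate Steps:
U(T, D) = 0 (U(T, D) = 0*(¼) = 0)
q(o) = √o (q(o) = √(o + 0) = √o)
M(x) = x (M(x) = 0 + x = x)
w(H) = -⅚ + H/6
g = -1 (g = -⅚ + (⅙)*(-1) = -⅚ - ⅙ = -1)
n(E, u) = -I/3
n(g, -5)*512 = -I/3*512 = -512*I/3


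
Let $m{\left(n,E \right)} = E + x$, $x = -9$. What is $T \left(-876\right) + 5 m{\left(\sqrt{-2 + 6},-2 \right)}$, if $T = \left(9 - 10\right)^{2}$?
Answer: $-931$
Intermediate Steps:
$T = 1$ ($T = \left(-1\right)^{2} = 1$)
$m{\left(n,E \right)} = -9 + E$ ($m{\left(n,E \right)} = E - 9 = -9 + E$)
$T \left(-876\right) + 5 m{\left(\sqrt{-2 + 6},-2 \right)} = 1 \left(-876\right) + 5 \left(-9 - 2\right) = -876 + 5 \left(-11\right) = -876 - 55 = -931$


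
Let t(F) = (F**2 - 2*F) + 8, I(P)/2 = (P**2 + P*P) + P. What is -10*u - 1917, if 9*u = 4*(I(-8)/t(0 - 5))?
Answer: -250493/129 ≈ -1941.8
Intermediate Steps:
I(P) = 2*P + 4*P**2 (I(P) = 2*((P**2 + P*P) + P) = 2*((P**2 + P**2) + P) = 2*(2*P**2 + P) = 2*(P + 2*P**2) = 2*P + 4*P**2)
t(F) = 8 + F**2 - 2*F
u = 320/129 (u = (4*((2*(-8)*(1 + 2*(-8)))/(8 + (0 - 5)**2 - 2*(0 - 5))))/9 = (4*((2*(-8)*(1 - 16))/(8 + (-5)**2 - 2*(-5))))/9 = (4*((2*(-8)*(-15))/(8 + 25 + 10)))/9 = (4*(240/43))/9 = (1/9)*(960/43) = 320/129 ≈ 2.4806)
-10*u - 1917 = -10*320/129 - 1917 = -3200/129 - 1917 = -250493/129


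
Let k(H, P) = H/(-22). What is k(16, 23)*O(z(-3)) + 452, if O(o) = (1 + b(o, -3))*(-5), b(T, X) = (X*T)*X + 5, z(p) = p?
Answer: 4132/11 ≈ 375.64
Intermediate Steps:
b(T, X) = 5 + T*X² (b(T, X) = (T*X)*X + 5 = T*X² + 5 = 5 + T*X²)
O(o) = -30 - 45*o (O(o) = (1 + (5 + o*(-3)²))*(-5) = (1 + (5 + o*9))*(-5) = (1 + (5 + 9*o))*(-5) = (6 + 9*o)*(-5) = -30 - 45*o)
k(H, P) = -H/22 (k(H, P) = H*(-1/22) = -H/22)
k(16, 23)*O(z(-3)) + 452 = (-1/22*16)*(-30 - 45*(-3)) + 452 = -8*(-30 + 135)/11 + 452 = -8/11*105 + 452 = -840/11 + 452 = 4132/11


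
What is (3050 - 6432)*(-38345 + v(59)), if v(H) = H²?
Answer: 117910048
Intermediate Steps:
(3050 - 6432)*(-38345 + v(59)) = (3050 - 6432)*(-38345 + 59²) = -3382*(-38345 + 3481) = -3382*(-34864) = 117910048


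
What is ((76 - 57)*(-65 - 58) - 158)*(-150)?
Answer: 374250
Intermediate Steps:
((76 - 57)*(-65 - 58) - 158)*(-150) = (19*(-123) - 158)*(-150) = (-2337 - 158)*(-150) = -2495*(-150) = 374250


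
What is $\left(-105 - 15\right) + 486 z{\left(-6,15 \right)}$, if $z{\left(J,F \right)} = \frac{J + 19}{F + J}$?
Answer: $582$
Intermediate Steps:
$z{\left(J,F \right)} = \frac{19 + J}{F + J}$
$\left(-105 - 15\right) + 486 z{\left(-6,15 \right)} = \left(-105 - 15\right) + 486 \frac{19 - 6}{15 - 6} = -120 + 486 \cdot \frac{1}{9} \cdot 13 = -120 + 486 \cdot \frac{13}{9} = -120 + 702 = 582$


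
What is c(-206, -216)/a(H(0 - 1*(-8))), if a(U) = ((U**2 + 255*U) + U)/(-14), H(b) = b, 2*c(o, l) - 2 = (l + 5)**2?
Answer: -103887/704 ≈ -147.57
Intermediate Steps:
c(o, l) = 1 + (5 + l)**2/2 (c(o, l) = 1 + (l + 5)**2/2 = 1 + (5 + l)**2/2)
a(U) = -128*U/7 - U**2/14 (a(U) = (U**2 + 256*U)*(-1/14) = -128*U/7 - U**2/14)
c(-206, -216)/a(H(0 - 1*(-8))) = (1 + (5 - 216)**2/2)/((-(0 - 1*(-8))*(256 + (0 - 1*(-8)))/14)) = (1 + (1/2)*(-211)**2)/((-(0 + 8)*(256 + (0 + 8))/14)) = (1 + (1/2)*44521)/((-1/14*8*(256 + 8))) = (1 + 44521/2)/((-1/14*8*264)) = 44523/(2*(-1056/7)) = (44523/2)*(-7/1056) = -103887/704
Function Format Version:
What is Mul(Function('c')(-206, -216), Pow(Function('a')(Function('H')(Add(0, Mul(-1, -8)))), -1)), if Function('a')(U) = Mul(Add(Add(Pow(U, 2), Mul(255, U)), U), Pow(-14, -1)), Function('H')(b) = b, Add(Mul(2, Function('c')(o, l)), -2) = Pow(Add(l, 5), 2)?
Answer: Rational(-103887, 704) ≈ -147.57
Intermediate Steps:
Function('c')(o, l) = Add(1, Mul(Rational(1, 2), Pow(Add(5, l), 2))) (Function('c')(o, l) = Add(1, Mul(Rational(1, 2), Pow(Add(l, 5), 2))) = Add(1, Mul(Rational(1, 2), Pow(Add(5, l), 2))))
Function('a')(U) = Add(Mul(Rational(-128, 7), U), Mul(Rational(-1, 14), Pow(U, 2))) (Function('a')(U) = Mul(Add(Pow(U, 2), Mul(256, U)), Rational(-1, 14)) = Add(Mul(Rational(-128, 7), U), Mul(Rational(-1, 14), Pow(U, 2))))
Mul(Function('c')(-206, -216), Pow(Function('a')(Function('H')(Add(0, Mul(-1, -8)))), -1)) = Mul(Add(1, Mul(Rational(1, 2), Pow(Add(5, -216), 2))), Pow(Mul(Rational(-1, 14), Add(0, Mul(-1, -8)), Add(256, Add(0, Mul(-1, -8)))), -1)) = Mul(Add(1, Mul(Rational(1, 2), Pow(-211, 2))), Pow(Mul(Rational(-1, 14), Add(0, 8), Add(256, Add(0, 8))), -1)) = Mul(Add(1, Mul(Rational(1, 2), 44521)), Pow(Mul(Rational(-1, 14), 8, Add(256, 8)), -1)) = Mul(Add(1, Rational(44521, 2)), Pow(Mul(Rational(-1, 14), 8, 264), -1)) = Mul(Rational(44523, 2), Pow(Rational(-1056, 7), -1)) = Mul(Rational(44523, 2), Rational(-7, 1056)) = Rational(-103887, 704)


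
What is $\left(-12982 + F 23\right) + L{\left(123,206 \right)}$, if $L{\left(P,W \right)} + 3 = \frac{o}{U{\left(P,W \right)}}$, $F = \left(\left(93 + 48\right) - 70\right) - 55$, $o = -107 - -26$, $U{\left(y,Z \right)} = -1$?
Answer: $-12536$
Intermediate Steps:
$o = -81$ ($o = -107 + 26 = -81$)
$F = 16$ ($F = \left(141 - 70\right) - 55 = 71 - 55 = 16$)
$L{\left(P,W \right)} = 78$ ($L{\left(P,W \right)} = -3 - \frac{81}{-1} = -3 - -81 = -3 + 81 = 78$)
$\left(-12982 + F 23\right) + L{\left(123,206 \right)} = \left(-12982 + 16 \cdot 23\right) + 78 = \left(-12982 + 368\right) + 78 = -12614 + 78 = -12536$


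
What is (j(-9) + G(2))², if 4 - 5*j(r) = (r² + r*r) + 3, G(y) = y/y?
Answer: 24336/25 ≈ 973.44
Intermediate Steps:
G(y) = 1
j(r) = ⅕ - 2*r²/5 (j(r) = ⅘ - ((r² + r*r) + 3)/5 = ⅘ - ((r² + r²) + 3)/5 = ⅘ - (2*r² + 3)/5 = ⅘ - (3 + 2*r²)/5 = ⅘ + (-⅗ - 2*r²/5) = ⅕ - 2*r²/5)
(j(-9) + G(2))² = ((⅕ - ⅖*(-9)²) + 1)² = ((⅕ - ⅖*81) + 1)² = ((⅕ - 162/5) + 1)² = (-161/5 + 1)² = (-156/5)² = 24336/25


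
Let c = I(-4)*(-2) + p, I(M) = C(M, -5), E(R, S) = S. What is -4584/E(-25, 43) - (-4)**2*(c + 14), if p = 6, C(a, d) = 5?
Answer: -11464/43 ≈ -266.60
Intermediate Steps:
I(M) = 5
c = -4 (c = 5*(-2) + 6 = -10 + 6 = -4)
-4584/E(-25, 43) - (-4)**2*(c + 14) = -4584/43 - (-4)**2*(-4 + 14) = -4584*1/43 - 16*10 = -4584/43 - 1*160 = -4584/43 - 160 = -11464/43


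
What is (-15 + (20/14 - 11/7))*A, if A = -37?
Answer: 3922/7 ≈ 560.29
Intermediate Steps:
(-15 + (20/14 - 11/7))*A = (-15 + (20/14 - 11/7))*(-37) = (-15 + (20*(1/14) - 11*⅐))*(-37) = (-15 + (10/7 - 11/7))*(-37) = (-15 - ⅐)*(-37) = -106/7*(-37) = 3922/7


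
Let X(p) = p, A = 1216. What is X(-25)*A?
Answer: -30400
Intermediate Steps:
X(-25)*A = -25*1216 = -30400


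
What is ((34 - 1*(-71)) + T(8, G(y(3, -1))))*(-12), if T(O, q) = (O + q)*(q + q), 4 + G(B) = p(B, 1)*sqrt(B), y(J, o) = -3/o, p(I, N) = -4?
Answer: -2028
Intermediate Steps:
G(B) = -4 - 4*sqrt(B)
T(O, q) = 2*q*(O + q) (T(O, q) = (O + q)*(2*q) = 2*q*(O + q))
((34 - 1*(-71)) + T(8, G(y(3, -1))))*(-12) = ((34 - 1*(-71)) + 2*(-4 - 4*sqrt(3)*sqrt(-1/(-1)))*(8 + (-4 - 4*sqrt(3)*sqrt(-1/(-1)))))*(-12) = ((34 + 71) + 2*(-4 - 4*sqrt(3))*(8 + (-4 - 4*sqrt(3))))*(-12) = (105 + 2*(-4 - 4*sqrt(3))*(8 + (-4 - 4*sqrt(3))))*(-12) = (105 + 2*(-4 - 4*sqrt(3))*(4 - 4*sqrt(3)))*(-12) = -1260 - 24*(-4 - 4*sqrt(3))*(4 - 4*sqrt(3))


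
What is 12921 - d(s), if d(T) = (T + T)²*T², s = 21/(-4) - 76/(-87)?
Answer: 41995209338543/3666544704 ≈ 11454.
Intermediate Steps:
s = -1523/348 (s = 21*(-¼) - 76*(-1/87) = -21/4 + 76/87 = -1523/348 ≈ -4.3764)
d(T) = 4*T⁴ (d(T) = (2*T)²*T² = (4*T²)*T² = 4*T⁴)
12921 - d(s) = 12921 - 4*(-1523/348)⁴ = 12921 - 4*5380214781841/14666178816 = 12921 - 1*5380214781841/3666544704 = 12921 - 5380214781841/3666544704 = 41995209338543/3666544704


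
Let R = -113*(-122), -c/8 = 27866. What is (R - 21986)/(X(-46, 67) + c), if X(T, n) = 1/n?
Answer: 21976/597447 ≈ 0.036783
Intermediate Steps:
c = -222928 (c = -8*27866 = -222928)
R = 13786
(R - 21986)/(X(-46, 67) + c) = (13786 - 21986)/(1/67 - 222928) = -8200/(1/67 - 222928) = -8200/(-14936175/67) = -8200*(-67/14936175) = 21976/597447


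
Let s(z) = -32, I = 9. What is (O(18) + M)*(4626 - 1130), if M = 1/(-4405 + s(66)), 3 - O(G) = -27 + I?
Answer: 325743296/4437 ≈ 73415.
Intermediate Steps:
O(G) = 21 (O(G) = 3 - (-27 + 9) = 3 - 1*(-18) = 3 + 18 = 21)
M = -1/4437 (M = 1/(-4405 - 32) = 1/(-4437) = -1/4437 ≈ -0.00022538)
(O(18) + M)*(4626 - 1130) = (21 - 1/4437)*(4626 - 1130) = (93176/4437)*3496 = 325743296/4437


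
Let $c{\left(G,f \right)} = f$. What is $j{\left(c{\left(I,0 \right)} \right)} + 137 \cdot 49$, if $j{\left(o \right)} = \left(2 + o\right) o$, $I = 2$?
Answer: $6713$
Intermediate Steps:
$j{\left(o \right)} = o \left(2 + o\right)$
$j{\left(c{\left(I,0 \right)} \right)} + 137 \cdot 49 = 0 \left(2 + 0\right) + 137 \cdot 49 = 0 \cdot 2 + 6713 = 0 + 6713 = 6713$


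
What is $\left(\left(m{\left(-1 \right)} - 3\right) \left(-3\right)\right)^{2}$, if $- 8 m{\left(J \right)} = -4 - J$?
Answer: $\frac{3969}{64} \approx 62.016$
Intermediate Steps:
$m{\left(J \right)} = \frac{1}{2} + \frac{J}{8}$ ($m{\left(J \right)} = - \frac{-4 - J}{8} = \frac{1}{2} + \frac{J}{8}$)
$\left(\left(m{\left(-1 \right)} - 3\right) \left(-3\right)\right)^{2} = \left(\left(\left(\frac{1}{2} + \frac{1}{8} \left(-1\right)\right) - 3\right) \left(-3\right)\right)^{2} = \left(\left(\left(\frac{1}{2} - \frac{1}{8}\right) - 3\right) \left(-3\right)\right)^{2} = \left(\left(\frac{3}{8} - 3\right) \left(-3\right)\right)^{2} = \left(\left(- \frac{21}{8}\right) \left(-3\right)\right)^{2} = \left(\frac{63}{8}\right)^{2} = \frac{3969}{64}$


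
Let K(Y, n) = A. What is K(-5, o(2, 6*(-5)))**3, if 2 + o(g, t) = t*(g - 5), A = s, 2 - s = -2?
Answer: 64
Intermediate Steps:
s = 4 (s = 2 - 1*(-2) = 2 + 2 = 4)
A = 4
o(g, t) = -2 + t*(-5 + g) (o(g, t) = -2 + t*(g - 5) = -2 + t*(-5 + g))
K(Y, n) = 4
K(-5, o(2, 6*(-5)))**3 = 4**3 = 64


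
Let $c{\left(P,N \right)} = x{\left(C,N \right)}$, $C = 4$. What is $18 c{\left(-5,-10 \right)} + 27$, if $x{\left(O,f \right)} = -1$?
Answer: $9$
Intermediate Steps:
$c{\left(P,N \right)} = -1$
$18 c{\left(-5,-10 \right)} + 27 = 18 \left(-1\right) + 27 = -18 + 27 = 9$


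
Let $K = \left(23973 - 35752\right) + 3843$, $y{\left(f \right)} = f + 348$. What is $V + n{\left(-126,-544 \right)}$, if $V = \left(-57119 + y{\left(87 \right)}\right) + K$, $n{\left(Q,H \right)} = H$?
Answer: $-65164$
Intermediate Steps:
$y{\left(f \right)} = 348 + f$
$K = -7936$ ($K = -11779 + 3843 = -7936$)
$V = -64620$ ($V = \left(-57119 + \left(348 + 87\right)\right) - 7936 = \left(-57119 + 435\right) - 7936 = -56684 - 7936 = -64620$)
$V + n{\left(-126,-544 \right)} = -64620 - 544 = -65164$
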